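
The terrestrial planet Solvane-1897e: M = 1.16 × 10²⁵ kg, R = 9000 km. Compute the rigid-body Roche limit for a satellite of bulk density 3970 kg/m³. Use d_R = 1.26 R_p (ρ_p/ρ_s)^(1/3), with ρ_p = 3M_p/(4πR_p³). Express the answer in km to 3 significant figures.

11200 km

ρ_p = 3M_p/(4πR_p³) = 3 × (1.16 × 10²⁵) / (4π × (9.00 × 10⁶ m)³) = 3800 kg/m³
d_R = 1.26 × 9000 km × (3800/3970)^(1/3)
    = 11200 km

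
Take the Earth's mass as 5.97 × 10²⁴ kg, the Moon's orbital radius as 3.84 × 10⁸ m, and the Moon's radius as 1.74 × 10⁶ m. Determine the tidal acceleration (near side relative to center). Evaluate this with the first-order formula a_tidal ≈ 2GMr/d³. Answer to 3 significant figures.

a_tidal = 2GMr/d³
        = 2 × (6.674 × 10⁻¹¹) × (5.97 × 10²⁴) × (1.74 × 10⁶) / (3.84 × 10⁸)³
        = 2.45 × 10⁻⁵ m/s²

2.45 × 10⁻⁵ m/s²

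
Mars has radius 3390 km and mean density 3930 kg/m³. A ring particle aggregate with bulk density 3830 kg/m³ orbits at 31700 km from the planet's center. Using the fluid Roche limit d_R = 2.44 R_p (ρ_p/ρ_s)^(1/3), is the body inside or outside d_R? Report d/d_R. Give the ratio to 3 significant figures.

d_R = 2.44 × (3390 km) × (3930/3830)^(1/3) = 8343 km
d/d_R = (31700) / (8343) = 3.80
Since d/d_R > 1, the body is outside the Roche limit.

outside; d/d_R ≈ 3.80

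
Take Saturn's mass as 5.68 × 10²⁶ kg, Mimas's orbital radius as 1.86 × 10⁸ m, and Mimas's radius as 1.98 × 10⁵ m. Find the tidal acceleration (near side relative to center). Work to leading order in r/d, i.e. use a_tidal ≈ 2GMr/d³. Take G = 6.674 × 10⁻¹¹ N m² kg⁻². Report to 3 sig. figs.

2.33 × 10⁻³ m/s²

a_tidal = 2GMr/d³
        = 2 × (6.674 × 10⁻¹¹) × (5.68 × 10²⁶) × (1.98 × 10⁵) / (1.86 × 10⁸)³
        = 2.33 × 10⁻³ m/s²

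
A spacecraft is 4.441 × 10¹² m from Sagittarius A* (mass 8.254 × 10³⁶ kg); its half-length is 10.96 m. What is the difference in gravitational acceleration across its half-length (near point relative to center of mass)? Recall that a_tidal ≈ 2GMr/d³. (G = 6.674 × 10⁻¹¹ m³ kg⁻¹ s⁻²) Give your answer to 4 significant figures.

The tidal stretch is the gradient of GM/d² times the body's extent r, hence the 1/d³ dependence.
Δg = 2GMr/d³
   = 2 × (6.674 × 10⁻¹¹) × (8.254 × 10³⁶) × (10.96) / (4.441 × 10¹²)³
   = 1.379 × 10⁻¹⁰ m/s²

1.379 × 10⁻¹⁰ m/s²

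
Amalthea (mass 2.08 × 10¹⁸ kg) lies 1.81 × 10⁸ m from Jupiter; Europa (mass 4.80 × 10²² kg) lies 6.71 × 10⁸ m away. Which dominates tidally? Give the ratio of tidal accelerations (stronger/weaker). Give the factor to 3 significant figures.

Europa, by a factor of ≈ 453

Tidal stretch scales as M/d³; compute that for each body.
Amalthea: (2.08 × 10¹⁸) / (1.81 × 10⁸)³ = 3.508 × 10⁻⁷
Europa: (4.80 × 10²²) / (6.71 × 10⁸)³ = 1.589 × 10⁻⁴
Ratio (larger/smaller) = 453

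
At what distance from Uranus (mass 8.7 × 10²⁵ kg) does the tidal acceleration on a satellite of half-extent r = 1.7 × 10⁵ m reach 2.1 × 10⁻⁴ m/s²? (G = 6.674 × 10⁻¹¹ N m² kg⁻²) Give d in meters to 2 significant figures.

2.1 × 10⁸ m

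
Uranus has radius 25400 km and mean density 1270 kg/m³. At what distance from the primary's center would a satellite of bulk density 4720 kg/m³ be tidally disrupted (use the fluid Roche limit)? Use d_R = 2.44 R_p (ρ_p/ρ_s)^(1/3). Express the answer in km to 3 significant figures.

d_R = 2.44 × 25400 km × (1270/4720)^(1/3)
    = 40000 km

40000 km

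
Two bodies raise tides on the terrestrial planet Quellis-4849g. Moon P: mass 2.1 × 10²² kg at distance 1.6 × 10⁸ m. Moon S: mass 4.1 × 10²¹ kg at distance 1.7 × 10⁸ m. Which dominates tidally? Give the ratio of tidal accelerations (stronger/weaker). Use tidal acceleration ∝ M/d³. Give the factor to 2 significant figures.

Moon P, by a factor of ≈ 6.1

The tide-raising term goes as M/d³ (the gradient of a 1/d² field).
Moon P: (2.1 × 10²²) / (1.6 × 10⁸)³ = 5.127 × 10⁻³
Moon S: (4.1 × 10²¹) / (1.7 × 10⁸)³ = 8.345 × 10⁻⁴
Ratio (larger/smaller) = 6.1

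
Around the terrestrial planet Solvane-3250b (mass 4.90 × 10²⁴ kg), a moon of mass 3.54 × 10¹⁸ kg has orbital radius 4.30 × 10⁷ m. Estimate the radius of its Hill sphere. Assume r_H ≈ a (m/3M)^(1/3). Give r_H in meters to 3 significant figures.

r_H ≈ a (m/3M)^(1/3)
    = (4.30 × 10⁷) × (3.54 × 10¹⁸ / (3 × 4.90 × 10²⁴))^(1/3)
    = 2.68 × 10⁵ m

2.68 × 10⁵ m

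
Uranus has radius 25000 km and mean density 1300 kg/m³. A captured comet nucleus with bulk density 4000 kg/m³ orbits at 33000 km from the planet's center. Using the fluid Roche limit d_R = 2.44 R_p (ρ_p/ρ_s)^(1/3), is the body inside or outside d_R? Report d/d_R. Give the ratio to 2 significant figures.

inside; d/d_R ≈ 0.79

d_R = 2.44 × (25000 km) × (1300/4000)^(1/3) = 41940 km
d/d_R = (33000) / (41940) = 0.79
Since d/d_R < 1, the body is inside the Roche limit.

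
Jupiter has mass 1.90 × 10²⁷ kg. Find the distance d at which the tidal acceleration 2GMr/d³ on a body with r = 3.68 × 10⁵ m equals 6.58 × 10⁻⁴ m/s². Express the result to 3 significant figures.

2GMr/d³ = a_tidal  ⇒  d = (2GMr / a_tidal)^(1/3)
d = (2 × 6.674×10⁻¹¹ × (1.90 × 10²⁷) × (3.68 × 10⁵) / (6.58 × 10⁻⁴))^(1/3)
  = 5.22 × 10⁸ m

5.22 × 10⁸ m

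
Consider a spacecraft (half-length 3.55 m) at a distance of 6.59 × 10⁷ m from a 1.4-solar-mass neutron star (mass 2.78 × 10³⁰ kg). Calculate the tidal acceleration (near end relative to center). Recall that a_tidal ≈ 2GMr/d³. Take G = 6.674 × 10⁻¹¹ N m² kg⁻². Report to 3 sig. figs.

4.60 × 10⁻³ m/s²

Δa = 2GMr/d³
   = 2 × (6.674 × 10⁻¹¹) × (2.78 × 10³⁰) × (3.55) / (6.59 × 10⁷)³
   = 4.60 × 10⁻³ m/s²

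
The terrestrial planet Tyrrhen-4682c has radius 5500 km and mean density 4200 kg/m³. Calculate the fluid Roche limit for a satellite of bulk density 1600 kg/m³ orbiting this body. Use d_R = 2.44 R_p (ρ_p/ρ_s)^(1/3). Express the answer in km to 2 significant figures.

d_R = 2.44 × 5500 km × (4200/1600)^(1/3)
    = 19000 km

19000 km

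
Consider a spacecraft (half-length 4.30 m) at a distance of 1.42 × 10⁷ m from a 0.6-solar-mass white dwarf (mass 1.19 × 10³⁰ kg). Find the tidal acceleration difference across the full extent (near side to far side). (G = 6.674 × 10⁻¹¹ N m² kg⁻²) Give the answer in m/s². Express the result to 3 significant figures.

a_tidal = 4GMr/d³
        = 4 × (6.674 × 10⁻¹¹) × (1.19 × 10³⁰) × (4.30) / (1.42 × 10⁷)³
        = 4.77 × 10⁻¹ m/s²

4.77 × 10⁻¹ m/s²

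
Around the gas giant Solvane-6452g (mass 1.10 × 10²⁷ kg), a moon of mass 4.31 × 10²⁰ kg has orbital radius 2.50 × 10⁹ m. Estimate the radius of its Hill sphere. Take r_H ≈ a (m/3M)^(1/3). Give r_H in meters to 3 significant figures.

r_H ≈ a (m/3M)^(1/3)
    = (2.50 × 10⁹) × (4.31 × 10²⁰ / (3 × 1.10 × 10²⁷))^(1/3)
    = 1.27 × 10⁷ m

1.27 × 10⁷ m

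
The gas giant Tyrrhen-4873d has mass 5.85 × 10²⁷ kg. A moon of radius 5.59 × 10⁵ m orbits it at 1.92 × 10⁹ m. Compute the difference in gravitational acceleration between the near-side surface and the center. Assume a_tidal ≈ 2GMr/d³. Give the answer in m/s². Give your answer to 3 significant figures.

Δa = 2GMr/d³
   = 2 × (6.674 × 10⁻¹¹) × (5.85 × 10²⁷) × (5.59 × 10⁵) / (1.92 × 10⁹)³
   = 6.17 × 10⁻⁵ m/s²

6.17 × 10⁻⁵ m/s²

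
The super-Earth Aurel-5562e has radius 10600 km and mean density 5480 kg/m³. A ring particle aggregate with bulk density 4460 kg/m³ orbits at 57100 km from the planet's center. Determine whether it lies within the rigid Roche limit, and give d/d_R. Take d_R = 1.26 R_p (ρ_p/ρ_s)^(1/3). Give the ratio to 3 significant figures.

outside; d/d_R ≈ 3.99

d_R = 1.26 × (10600 km) × (5480/4460)^(1/3) = 14310 km
d/d_R = (57100) / (14310) = 3.99
Since d/d_R > 1, the body is outside the Roche limit.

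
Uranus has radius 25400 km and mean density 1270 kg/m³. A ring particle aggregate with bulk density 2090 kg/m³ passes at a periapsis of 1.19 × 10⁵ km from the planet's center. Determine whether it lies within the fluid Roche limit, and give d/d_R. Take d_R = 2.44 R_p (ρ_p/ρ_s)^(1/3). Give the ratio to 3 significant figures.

d_R = 2.44 × (25400 km) × (1270/2090)^(1/3) = 52490 km
d/d_R = (1.19 × 10⁵) / (52490) = 2.27
Since d/d_R > 1, the body is outside the Roche limit.

outside; d/d_R ≈ 2.27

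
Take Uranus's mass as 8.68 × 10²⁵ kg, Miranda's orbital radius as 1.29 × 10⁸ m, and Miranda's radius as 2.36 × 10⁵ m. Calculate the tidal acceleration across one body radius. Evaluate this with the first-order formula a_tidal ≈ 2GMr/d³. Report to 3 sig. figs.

1.27 × 10⁻³ m/s²

The tidal stretch is the gradient of GM/d² times the body's extent r, hence the 1/d³ dependence.
a_tidal = 2GMr/d³
        = 2 × (6.674 × 10⁻¹¹) × (8.68 × 10²⁵) × (2.36 × 10⁵) / (1.29 × 10⁸)³
        = 1.27 × 10⁻³ m/s²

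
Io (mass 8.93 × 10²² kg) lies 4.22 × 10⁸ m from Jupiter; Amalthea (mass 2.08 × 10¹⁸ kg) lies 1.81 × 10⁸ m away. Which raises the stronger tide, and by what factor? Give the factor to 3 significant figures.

Compare M/d³ for the two perturbers:
Io: (8.93 × 10²²) / (4.22 × 10⁸)³ = 1.188 × 10⁻³
Amalthea: (2.08 × 10¹⁸) / (1.81 × 10⁸)³ = 3.508 × 10⁻⁷
Ratio (larger/smaller) = 3390

Io, by a factor of ≈ 3390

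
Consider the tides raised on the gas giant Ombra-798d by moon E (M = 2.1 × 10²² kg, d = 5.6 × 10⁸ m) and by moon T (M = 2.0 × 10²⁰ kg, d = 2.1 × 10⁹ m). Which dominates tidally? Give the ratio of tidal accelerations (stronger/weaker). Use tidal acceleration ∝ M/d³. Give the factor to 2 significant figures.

Moon E, by a factor of ≈ 5500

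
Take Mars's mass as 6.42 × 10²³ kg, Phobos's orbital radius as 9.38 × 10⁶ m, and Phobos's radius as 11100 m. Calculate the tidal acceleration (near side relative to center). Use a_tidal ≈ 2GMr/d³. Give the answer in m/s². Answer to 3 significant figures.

1.15 × 10⁻³ m/s²

a_tidal = 2GMr/d³
        = 2 × (6.674 × 10⁻¹¹) × (6.42 × 10²³) × (11100) / (9.38 × 10⁶)³
        = 1.15 × 10⁻³ m/s²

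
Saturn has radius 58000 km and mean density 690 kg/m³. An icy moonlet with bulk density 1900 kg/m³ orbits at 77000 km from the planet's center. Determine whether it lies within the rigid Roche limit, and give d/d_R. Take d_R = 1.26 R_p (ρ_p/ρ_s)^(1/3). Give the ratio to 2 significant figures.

d_R = 1.26 × (58000 km) × (690/1900)^(1/3) = 52140 km
d/d_R = (77000) / (52140) = 1.5
Since d/d_R > 1, the body is outside the Roche limit.

outside; d/d_R ≈ 1.5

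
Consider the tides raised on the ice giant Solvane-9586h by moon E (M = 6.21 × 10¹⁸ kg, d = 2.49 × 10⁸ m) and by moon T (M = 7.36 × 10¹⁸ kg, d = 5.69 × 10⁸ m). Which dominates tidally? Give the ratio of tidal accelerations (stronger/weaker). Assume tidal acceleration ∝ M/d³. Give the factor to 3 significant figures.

Moon E, by a factor of ≈ 10.1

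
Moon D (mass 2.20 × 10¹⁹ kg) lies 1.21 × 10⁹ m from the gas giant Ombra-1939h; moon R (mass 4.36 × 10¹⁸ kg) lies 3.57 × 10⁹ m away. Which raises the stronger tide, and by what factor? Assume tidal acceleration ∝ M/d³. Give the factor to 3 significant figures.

Moon D, by a factor of ≈ 130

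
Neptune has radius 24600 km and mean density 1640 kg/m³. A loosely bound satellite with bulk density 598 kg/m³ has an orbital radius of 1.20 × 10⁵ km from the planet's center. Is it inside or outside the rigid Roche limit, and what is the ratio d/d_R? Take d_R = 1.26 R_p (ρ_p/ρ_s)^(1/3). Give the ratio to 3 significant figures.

outside; d/d_R ≈ 2.77

d_R = 1.26 × (24600 km) × (1640/598)^(1/3) = 43390 km
d/d_R = (1.20 × 10⁵) / (43390) = 2.77
Since d/d_R > 1, the body is outside the Roche limit.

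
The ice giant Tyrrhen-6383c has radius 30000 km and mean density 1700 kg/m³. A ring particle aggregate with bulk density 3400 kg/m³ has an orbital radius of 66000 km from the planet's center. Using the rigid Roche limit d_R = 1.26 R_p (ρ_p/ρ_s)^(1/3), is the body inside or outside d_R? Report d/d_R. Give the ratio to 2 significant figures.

outside; d/d_R ≈ 2.2

d_R = 1.26 × (30000 km) × (1700/3400)^(1/3) = 30000 km
d/d_R = (66000) / (30000) = 2.2
Since d/d_R > 1, the body is outside the Roche limit.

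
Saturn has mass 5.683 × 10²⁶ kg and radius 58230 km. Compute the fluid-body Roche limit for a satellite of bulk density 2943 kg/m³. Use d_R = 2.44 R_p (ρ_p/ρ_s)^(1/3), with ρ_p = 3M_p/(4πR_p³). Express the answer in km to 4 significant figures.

87490 km

ρ_p = 3M_p/(4πR_p³) = 3 × (5.683 × 10²⁶) / (4π × (5.823 × 10⁷ m)³) = 687.1 kg/m³
d_R = 2.44 × 58230 km × (687.1/2943)^(1/3)
    = 87490 km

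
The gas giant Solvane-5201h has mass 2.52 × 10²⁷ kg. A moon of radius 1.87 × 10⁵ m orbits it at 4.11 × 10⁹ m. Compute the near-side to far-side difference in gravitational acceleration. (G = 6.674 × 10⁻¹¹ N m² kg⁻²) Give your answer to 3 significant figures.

Near-to-far spans 2r, so the tidal difference is twice the near-to-center value: 4GMr/d³.
Δg = 4GMr/d³
   = 4 × (6.674 × 10⁻¹¹) × (2.52 × 10²⁷) × (1.87 × 10⁵) / (4.11 × 10⁹)³
   = 1.81 × 10⁻⁶ m/s²

1.81 × 10⁻⁶ m/s²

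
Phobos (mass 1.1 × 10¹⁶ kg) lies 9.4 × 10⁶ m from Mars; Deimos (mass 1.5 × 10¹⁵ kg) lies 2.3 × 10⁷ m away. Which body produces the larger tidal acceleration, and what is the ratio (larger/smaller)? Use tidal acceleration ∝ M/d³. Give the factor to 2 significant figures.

Phobos, by a factor of ≈ 110

Tidal stretch scales as M/d³; compute that for each body.
Phobos: (1.1 × 10¹⁶) / (9.4 × 10⁶)³ = 1.324 × 10⁻⁵
Deimos: (1.5 × 10¹⁵) / (2.3 × 10⁷)³ = 1.233 × 10⁻⁷
Ratio (larger/smaller) = 110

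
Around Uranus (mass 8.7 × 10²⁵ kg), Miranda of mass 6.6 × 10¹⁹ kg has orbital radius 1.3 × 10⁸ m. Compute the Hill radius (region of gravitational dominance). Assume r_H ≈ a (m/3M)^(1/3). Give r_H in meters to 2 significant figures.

8.2 × 10⁵ m

r_H ≈ a (m/3M)^(1/3)
    = (1.3 × 10⁸) × (6.6 × 10¹⁹ / (3 × 8.7 × 10²⁵))^(1/3)
    = 8.2 × 10⁵ m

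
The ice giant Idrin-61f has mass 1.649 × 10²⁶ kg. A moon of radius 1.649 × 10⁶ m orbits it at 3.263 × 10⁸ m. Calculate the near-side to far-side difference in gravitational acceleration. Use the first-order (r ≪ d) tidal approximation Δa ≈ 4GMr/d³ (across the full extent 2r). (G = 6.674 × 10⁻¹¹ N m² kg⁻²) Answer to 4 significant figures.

Δg = 4GMr/d³
   = 4 × (6.674 × 10⁻¹¹) × (1.649 × 10²⁶) × (1.649 × 10⁶) / (3.263 × 10⁸)³
   = 2.089 × 10⁻³ m/s²

2.089 × 10⁻³ m/s²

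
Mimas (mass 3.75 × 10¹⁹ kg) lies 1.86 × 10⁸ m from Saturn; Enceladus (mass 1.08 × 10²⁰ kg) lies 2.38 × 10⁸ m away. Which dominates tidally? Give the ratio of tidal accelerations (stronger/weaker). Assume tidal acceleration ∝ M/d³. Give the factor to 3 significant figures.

Enceladus, by a factor of ≈ 1.37

Compare M/d³ for the two perturbers:
Mimas: (3.75 × 10¹⁹) / (1.86 × 10⁸)³ = 5.828 × 10⁻⁶
Enceladus: (1.08 × 10²⁰) / (2.38 × 10⁸)³ = 8.011 × 10⁻⁶
Ratio (larger/smaller) = 1.37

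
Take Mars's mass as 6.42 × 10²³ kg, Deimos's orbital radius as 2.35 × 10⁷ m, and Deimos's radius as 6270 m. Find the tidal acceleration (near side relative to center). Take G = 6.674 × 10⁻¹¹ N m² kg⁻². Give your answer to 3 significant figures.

4.14 × 10⁻⁵ m/s²

Δg = 2GMr/d³
   = 2 × (6.674 × 10⁻¹¹) × (6.42 × 10²³) × (6270) / (2.35 × 10⁷)³
   = 4.14 × 10⁻⁵ m/s²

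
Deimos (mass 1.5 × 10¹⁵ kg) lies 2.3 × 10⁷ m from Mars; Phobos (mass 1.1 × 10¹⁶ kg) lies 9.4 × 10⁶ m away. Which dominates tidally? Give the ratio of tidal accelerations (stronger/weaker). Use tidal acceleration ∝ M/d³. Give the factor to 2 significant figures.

Phobos, by a factor of ≈ 110

Tidal stretch scales as M/d³; compute that for each body.
Deimos: (1.5 × 10¹⁵) / (2.3 × 10⁷)³ = 1.233 × 10⁻⁷
Phobos: (1.1 × 10¹⁶) / (9.4 × 10⁶)³ = 1.324 × 10⁻⁵
Ratio (larger/smaller) = 110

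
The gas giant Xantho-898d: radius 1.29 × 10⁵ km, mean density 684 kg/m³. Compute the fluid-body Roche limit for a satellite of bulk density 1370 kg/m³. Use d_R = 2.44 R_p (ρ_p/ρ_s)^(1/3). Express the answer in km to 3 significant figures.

d_R = 2.44 × 1.29 × 10⁵ km × (684/1370)^(1/3)
    = 2.50 × 10⁵ km

2.50 × 10⁵ km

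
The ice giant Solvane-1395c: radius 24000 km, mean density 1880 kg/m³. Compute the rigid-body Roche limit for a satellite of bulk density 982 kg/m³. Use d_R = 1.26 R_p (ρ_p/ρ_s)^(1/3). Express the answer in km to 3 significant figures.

d_R = 1.26 × 24000 km × (1880/982)^(1/3)
    = 37500 km

37500 km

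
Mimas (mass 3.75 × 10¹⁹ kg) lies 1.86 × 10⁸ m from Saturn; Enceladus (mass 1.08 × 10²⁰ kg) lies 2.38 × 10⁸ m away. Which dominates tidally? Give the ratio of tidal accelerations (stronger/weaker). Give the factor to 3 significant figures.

Enceladus, by a factor of ≈ 1.37

Compare M/d³ for the two perturbers:
Mimas: (3.75 × 10¹⁹) / (1.86 × 10⁸)³ = 5.828 × 10⁻⁶
Enceladus: (1.08 × 10²⁰) / (2.38 × 10⁸)³ = 8.011 × 10⁻⁶
Ratio (larger/smaller) = 1.37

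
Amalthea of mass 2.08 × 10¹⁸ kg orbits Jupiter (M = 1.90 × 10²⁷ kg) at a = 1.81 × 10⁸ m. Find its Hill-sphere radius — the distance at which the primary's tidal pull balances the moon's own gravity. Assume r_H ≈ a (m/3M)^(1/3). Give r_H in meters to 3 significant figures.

1.29 × 10⁵ m

r_H ≈ a (m/3M)^(1/3)
    = (1.81 × 10⁸) × (2.08 × 10¹⁸ / (3 × 1.90 × 10²⁷))^(1/3)
    = 1.29 × 10⁵ m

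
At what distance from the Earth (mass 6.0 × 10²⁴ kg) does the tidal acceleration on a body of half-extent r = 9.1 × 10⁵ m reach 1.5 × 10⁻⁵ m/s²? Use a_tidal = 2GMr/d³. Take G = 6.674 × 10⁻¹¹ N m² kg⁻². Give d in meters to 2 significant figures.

2GMr/d³ = a_tidal  ⇒  d = (2GMr / a_tidal)^(1/3)
d = (2 × 6.674×10⁻¹¹ × (6.0 × 10²⁴) × (9.1 × 10⁵) / (1.5 × 10⁻⁵))^(1/3)
  = 3.6 × 10⁸ m

3.6 × 10⁸ m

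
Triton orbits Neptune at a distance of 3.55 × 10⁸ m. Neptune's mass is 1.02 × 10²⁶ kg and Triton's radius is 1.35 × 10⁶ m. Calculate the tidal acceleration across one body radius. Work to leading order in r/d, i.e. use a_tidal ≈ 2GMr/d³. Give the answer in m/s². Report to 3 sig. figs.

4.11 × 10⁻⁴ m/s²

a_tidal = 2GMr/d³
        = 2 × (6.674 × 10⁻¹¹) × (1.02 × 10²⁶) × (1.35 × 10⁶) / (3.55 × 10⁸)³
        = 4.11 × 10⁻⁴ m/s²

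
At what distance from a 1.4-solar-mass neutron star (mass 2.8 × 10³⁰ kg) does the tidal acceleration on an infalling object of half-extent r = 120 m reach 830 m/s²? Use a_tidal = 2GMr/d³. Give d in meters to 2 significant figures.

3.8 × 10⁶ m

2GMr/d³ = a_tidal  ⇒  d = (2GMr / a_tidal)^(1/3)
d = (2 × 6.674×10⁻¹¹ × (2.8 × 10³⁰) × (120) / (830))^(1/3)
  = 3.8 × 10⁶ m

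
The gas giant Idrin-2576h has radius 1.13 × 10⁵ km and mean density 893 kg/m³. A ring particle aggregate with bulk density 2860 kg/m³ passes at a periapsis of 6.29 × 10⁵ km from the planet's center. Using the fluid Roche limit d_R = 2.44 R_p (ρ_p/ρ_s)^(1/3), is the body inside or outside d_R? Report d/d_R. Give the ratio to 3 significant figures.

outside; d/d_R ≈ 3.36

d_R = 2.44 × (1.13 × 10⁵ km) × (893/2860)^(1/3) = 1.871 × 10⁵ km
d/d_R = (6.29 × 10⁵) / (1.871 × 10⁵) = 3.36
Since d/d_R > 1, the body is outside the Roche limit.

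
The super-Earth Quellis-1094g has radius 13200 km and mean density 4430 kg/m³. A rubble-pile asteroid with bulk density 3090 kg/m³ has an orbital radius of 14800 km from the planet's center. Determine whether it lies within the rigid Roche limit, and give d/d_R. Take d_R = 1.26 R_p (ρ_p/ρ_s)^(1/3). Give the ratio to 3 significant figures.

inside; d/d_R ≈ 0.789

d_R = 1.26 × (13200 km) × (4430/3090)^(1/3) = 18750 km
d/d_R = (14800) / (18750) = 0.789
Since d/d_R < 1, the body is inside the Roche limit.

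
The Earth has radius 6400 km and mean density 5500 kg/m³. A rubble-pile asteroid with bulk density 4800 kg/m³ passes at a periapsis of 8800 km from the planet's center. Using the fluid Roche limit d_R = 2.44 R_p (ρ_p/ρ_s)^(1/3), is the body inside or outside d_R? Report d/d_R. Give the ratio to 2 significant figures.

d_R = 2.44 × (6400 km) × (5500/4800)^(1/3) = 16340 km
d/d_R = (8800) / (16340) = 0.54
Since d/d_R < 1, the body is inside the Roche limit.

inside; d/d_R ≈ 0.54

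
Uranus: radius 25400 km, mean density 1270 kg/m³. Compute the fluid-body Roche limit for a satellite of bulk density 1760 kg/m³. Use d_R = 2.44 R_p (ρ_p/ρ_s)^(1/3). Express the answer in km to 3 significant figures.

55600 km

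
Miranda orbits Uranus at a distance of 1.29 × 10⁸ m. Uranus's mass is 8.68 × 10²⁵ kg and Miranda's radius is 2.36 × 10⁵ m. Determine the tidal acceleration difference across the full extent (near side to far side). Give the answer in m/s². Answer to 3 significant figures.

a_tidal = 4GMr/d³
        = 4 × (6.674 × 10⁻¹¹) × (8.68 × 10²⁵) × (2.36 × 10⁵) / (1.29 × 10⁸)³
        = 2.55 × 10⁻³ m/s²

2.55 × 10⁻³ m/s²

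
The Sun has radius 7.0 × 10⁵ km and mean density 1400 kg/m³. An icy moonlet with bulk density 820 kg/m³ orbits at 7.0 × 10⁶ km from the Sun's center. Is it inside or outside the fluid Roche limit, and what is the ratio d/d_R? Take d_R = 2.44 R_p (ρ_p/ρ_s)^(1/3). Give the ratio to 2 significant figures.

outside; d/d_R ≈ 3.4

d_R = 2.44 × (7.0 × 10⁵ km) × (1400/820)^(1/3) = 2.041 × 10⁶ km
d/d_R = (7.0 × 10⁶) / (2.041 × 10⁶) = 3.4
Since d/d_R > 1, the body is outside the Roche limit.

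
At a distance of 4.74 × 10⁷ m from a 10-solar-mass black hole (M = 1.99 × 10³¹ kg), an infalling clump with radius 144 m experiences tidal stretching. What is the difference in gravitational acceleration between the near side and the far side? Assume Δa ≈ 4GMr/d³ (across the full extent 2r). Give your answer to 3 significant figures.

7.18 m/s²

Near-to-far spans 2r, so the tidal difference is twice the near-to-center value: 4GMr/d³.
Δa = 4GMr/d³
   = 4 × (6.674 × 10⁻¹¹) × (1.99 × 10³¹) × (144) / (4.74 × 10⁷)³
   = 7.18 m/s²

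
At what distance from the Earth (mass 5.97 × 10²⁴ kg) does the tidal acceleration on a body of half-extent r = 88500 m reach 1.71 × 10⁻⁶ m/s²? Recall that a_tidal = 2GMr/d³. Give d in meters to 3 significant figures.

2GMr/d³ = a_tidal  ⇒  d = (2GMr / a_tidal)^(1/3)
d = (2 × 6.674×10⁻¹¹ × (5.97 × 10²⁴) × (88500) / (1.71 × 10⁻⁶))^(1/3)
  = 3.45 × 10⁸ m

3.45 × 10⁸ m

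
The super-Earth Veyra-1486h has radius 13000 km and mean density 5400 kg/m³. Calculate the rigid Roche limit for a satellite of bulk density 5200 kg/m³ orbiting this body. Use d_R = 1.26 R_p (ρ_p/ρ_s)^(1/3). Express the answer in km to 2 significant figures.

d_R = 1.26 × 13000 km × (5400/5200)^(1/3)
    = 17000 km

17000 km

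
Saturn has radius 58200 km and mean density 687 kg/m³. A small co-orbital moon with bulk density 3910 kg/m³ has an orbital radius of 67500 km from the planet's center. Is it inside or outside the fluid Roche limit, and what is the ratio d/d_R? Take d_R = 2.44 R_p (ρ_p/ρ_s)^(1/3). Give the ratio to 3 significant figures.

inside; d/d_R ≈ 0.849

d_R = 2.44 × (58200 km) × (687/3910)^(1/3) = 79540 km
d/d_R = (67500) / (79540) = 0.849
Since d/d_R < 1, the body is inside the Roche limit.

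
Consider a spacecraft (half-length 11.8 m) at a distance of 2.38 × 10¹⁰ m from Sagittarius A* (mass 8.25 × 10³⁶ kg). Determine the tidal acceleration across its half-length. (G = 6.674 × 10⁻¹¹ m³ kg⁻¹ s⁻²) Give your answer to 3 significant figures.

Since r ≪ d, expand the inverse-square field across one radius to get the leading 2GMr/d³ term.
Δa = 2GMr/d³
   = 2 × (6.674 × 10⁻¹¹) × (8.25 × 10³⁶) × (11.8) / (2.38 × 10¹⁰)³
   = 9.64 × 10⁻⁴ m/s²

9.64 × 10⁻⁴ m/s²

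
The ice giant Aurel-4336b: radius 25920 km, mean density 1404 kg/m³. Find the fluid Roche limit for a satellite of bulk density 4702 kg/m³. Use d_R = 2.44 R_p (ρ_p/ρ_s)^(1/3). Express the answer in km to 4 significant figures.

d_R = 2.44 × 25920 km × (1404/4702)^(1/3)
    = 42270 km

42270 km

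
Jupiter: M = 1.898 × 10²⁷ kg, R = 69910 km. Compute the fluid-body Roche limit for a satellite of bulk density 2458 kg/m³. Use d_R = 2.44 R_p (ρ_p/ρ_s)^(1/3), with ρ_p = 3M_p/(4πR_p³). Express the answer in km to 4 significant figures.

ρ_p = 3M_p/(4πR_p³) = 3 × (1.898 × 10²⁷) / (4π × (6.991 × 10⁷ m)³) = 1326 kg/m³
d_R = 2.44 × 69910 km × (1326/2458)^(1/3)
    = 1.389 × 10⁵ km

1.389 × 10⁵ km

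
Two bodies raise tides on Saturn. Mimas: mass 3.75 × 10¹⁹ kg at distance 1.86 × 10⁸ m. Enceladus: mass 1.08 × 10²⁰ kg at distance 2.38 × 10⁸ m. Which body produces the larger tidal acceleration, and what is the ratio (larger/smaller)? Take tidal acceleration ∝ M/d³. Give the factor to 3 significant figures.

Enceladus, by a factor of ≈ 1.37

Tidal stretch scales as M/d³; compute that for each body.
Mimas: (3.75 × 10¹⁹) / (1.86 × 10⁸)³ = 5.828 × 10⁻⁶
Enceladus: (1.08 × 10²⁰) / (2.38 × 10⁸)³ = 8.011 × 10⁻⁶
Ratio (larger/smaller) = 1.37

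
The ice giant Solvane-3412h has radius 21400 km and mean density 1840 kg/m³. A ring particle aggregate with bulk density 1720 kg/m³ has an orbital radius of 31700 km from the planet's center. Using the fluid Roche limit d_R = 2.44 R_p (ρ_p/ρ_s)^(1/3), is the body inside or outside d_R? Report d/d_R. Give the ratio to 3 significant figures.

inside; d/d_R ≈ 0.594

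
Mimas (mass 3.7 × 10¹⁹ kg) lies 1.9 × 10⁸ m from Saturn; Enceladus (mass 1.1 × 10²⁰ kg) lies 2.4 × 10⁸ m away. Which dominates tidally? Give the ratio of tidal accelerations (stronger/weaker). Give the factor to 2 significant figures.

Enceladus, by a factor of ≈ 1.5

Compare M/d³ for the two perturbers:
Mimas: (3.7 × 10¹⁹) / (1.9 × 10⁸)³ = 5.394 × 10⁻⁶
Enceladus: (1.1 × 10²⁰) / (2.4 × 10⁸)³ = 7.957 × 10⁻⁶
Ratio (larger/smaller) = 1.5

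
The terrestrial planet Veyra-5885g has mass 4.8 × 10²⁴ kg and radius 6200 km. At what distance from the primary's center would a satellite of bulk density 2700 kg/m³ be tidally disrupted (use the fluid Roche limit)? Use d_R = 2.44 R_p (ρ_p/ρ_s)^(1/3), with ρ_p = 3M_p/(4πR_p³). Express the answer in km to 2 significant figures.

18000 km

ρ_p = 3M_p/(4πR_p³) = 3 × (4.8 × 10²⁴) / (4π × (6.2 × 10⁶ m)³) = 4800 kg/m³
d_R = 2.44 × 6200 km × (4800/2700)^(1/3)
    = 18000 km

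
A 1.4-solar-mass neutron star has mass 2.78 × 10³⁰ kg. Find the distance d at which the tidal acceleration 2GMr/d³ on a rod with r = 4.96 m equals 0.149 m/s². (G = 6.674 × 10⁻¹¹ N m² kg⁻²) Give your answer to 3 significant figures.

2GMr/d³ = a_tidal  ⇒  d = (2GMr / a_tidal)^(1/3)
d = (2 × 6.674×10⁻¹¹ × (2.78 × 10³⁰) × (4.96) / (0.149))^(1/3)
  = 2.31 × 10⁷ m

2.31 × 10⁷ m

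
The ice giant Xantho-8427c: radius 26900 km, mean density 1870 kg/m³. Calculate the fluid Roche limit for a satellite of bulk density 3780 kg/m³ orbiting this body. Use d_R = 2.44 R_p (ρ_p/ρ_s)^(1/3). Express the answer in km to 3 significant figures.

d_R = 2.44 × 26900 km × (1870/3780)^(1/3)
    = 51900 km

51900 km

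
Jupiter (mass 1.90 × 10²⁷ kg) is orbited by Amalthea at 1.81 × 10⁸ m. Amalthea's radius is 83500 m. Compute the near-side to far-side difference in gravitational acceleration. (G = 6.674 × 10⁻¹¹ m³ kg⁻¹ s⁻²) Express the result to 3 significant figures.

a_tidal = 4GMr/d³
        = 4 × (6.674 × 10⁻¹¹) × (1.90 × 10²⁷) × (83500) / (1.81 × 10⁸)³
        = 7.14 × 10⁻³ m/s²

7.14 × 10⁻³ m/s²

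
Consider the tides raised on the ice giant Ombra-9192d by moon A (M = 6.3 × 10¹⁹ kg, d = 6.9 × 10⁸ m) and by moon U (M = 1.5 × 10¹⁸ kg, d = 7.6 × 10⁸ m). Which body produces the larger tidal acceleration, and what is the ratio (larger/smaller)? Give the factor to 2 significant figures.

Moon A, by a factor of ≈ 56

The tide-raising term goes as M/d³ (the gradient of a 1/d² field).
Moon A: (6.3 × 10¹⁹) / (6.9 × 10⁸)³ = 1.918 × 10⁻⁷
Moon U: (1.5 × 10¹⁸) / (7.6 × 10⁸)³ = 3.417 × 10⁻⁹
Ratio (larger/smaller) = 56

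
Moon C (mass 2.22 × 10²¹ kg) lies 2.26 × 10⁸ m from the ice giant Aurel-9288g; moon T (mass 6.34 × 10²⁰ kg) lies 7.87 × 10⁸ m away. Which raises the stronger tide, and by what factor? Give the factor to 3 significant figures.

Moon C, by a factor of ≈ 148

Tidal acceleration ∝ M/d³, so compare M/d³ for each.
Moon C: (2.22 × 10²¹) / (2.26 × 10⁸)³ = 1.923 × 10⁻⁴
Moon T: (6.34 × 10²⁰) / (7.87 × 10⁸)³ = 1.301 × 10⁻⁶
Ratio (larger/smaller) = 148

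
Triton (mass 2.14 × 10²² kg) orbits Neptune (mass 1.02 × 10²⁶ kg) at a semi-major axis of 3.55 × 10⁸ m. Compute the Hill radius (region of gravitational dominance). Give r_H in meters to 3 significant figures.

r_H ≈ a (m/3M)^(1/3)
    = (3.55 × 10⁸) × (2.14 × 10²² / (3 × 1.02 × 10²⁶))^(1/3)
    = 1.46 × 10⁷ m

1.46 × 10⁷ m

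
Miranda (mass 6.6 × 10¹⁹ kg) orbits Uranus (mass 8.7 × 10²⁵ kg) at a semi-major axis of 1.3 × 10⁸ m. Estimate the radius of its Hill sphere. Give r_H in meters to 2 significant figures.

8.2 × 10⁵ m

r_H ≈ a (m/3M)^(1/3)
    = (1.3 × 10⁸) × (6.6 × 10¹⁹ / (3 × 8.7 × 10²⁵))^(1/3)
    = 8.2 × 10⁵ m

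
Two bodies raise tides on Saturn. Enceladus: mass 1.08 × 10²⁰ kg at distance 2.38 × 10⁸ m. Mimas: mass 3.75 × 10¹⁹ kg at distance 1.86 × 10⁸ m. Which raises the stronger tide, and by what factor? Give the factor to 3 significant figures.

Enceladus, by a factor of ≈ 1.37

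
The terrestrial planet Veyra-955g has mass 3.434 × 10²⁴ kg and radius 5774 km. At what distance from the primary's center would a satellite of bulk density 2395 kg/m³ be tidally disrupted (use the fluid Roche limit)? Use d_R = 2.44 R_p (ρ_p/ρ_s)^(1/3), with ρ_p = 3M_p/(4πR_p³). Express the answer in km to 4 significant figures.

ρ_p = 3M_p/(4πR_p³) = 3 × (3.434 × 10²⁴) / (4π × (5.774 × 10⁶ m)³) = 4259 kg/m³
d_R = 2.44 × 5774 km × (4259/2395)^(1/3)
    = 17070 km

17070 km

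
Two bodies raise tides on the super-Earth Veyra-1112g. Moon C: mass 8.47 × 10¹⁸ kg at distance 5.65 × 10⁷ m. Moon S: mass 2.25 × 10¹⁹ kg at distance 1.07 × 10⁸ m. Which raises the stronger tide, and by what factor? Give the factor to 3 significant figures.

The tide-raising term goes as M/d³ (the gradient of a 1/d² field).
Moon C: (8.47 × 10¹⁸) / (5.65 × 10⁷)³ = 4.696 × 10⁻⁵
Moon S: (2.25 × 10¹⁹) / (1.07 × 10⁸)³ = 1.837 × 10⁻⁵
Ratio (larger/smaller) = 2.56

Moon C, by a factor of ≈ 2.56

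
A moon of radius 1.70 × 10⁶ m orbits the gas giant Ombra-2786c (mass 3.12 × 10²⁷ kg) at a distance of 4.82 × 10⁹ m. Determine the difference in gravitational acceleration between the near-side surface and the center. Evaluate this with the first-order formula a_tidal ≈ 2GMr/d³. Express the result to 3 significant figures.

a_tidal = 2GMr/d³
        = 2 × (6.674 × 10⁻¹¹) × (3.12 × 10²⁷) × (1.70 × 10⁶) / (4.82 × 10⁹)³
        = 6.32 × 10⁻⁶ m/s²

6.32 × 10⁻⁶ m/s²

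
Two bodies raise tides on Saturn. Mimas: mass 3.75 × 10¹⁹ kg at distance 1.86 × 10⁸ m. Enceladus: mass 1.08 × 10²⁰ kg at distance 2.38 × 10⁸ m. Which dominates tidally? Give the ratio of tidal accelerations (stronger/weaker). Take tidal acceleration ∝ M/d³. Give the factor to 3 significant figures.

Enceladus, by a factor of ≈ 1.37

The tide-raising term goes as M/d³ (the gradient of a 1/d² field).
Mimas: (3.75 × 10¹⁹) / (1.86 × 10⁸)³ = 5.828 × 10⁻⁶
Enceladus: (1.08 × 10²⁰) / (2.38 × 10⁸)³ = 8.011 × 10⁻⁶
Ratio (larger/smaller) = 1.37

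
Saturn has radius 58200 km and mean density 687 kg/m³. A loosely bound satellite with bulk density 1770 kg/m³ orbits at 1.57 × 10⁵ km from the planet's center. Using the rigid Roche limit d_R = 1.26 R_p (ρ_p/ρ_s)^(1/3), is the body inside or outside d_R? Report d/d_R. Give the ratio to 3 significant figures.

outside; d/d_R ≈ 2.94

d_R = 1.26 × (58200 km) × (687/1770)^(1/3) = 53490 km
d/d_R = (1.57 × 10⁵) / (53490) = 2.94
Since d/d_R > 1, the body is outside the Roche limit.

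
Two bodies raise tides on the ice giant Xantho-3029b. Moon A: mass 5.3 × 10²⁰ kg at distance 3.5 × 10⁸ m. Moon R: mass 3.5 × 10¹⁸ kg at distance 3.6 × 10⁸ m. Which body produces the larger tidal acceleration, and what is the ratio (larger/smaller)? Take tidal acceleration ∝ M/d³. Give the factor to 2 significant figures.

Moon A, by a factor of ≈ 160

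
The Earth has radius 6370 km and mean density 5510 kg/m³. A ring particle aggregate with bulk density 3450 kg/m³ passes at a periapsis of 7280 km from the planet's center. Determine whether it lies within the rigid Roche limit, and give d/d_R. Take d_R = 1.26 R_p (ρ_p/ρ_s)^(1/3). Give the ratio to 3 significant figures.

inside; d/d_R ≈ 0.776

d_R = 1.26 × (6370 km) × (5510/3450)^(1/3) = 9382 km
d/d_R = (7280) / (9382) = 0.776
Since d/d_R < 1, the body is inside the Roche limit.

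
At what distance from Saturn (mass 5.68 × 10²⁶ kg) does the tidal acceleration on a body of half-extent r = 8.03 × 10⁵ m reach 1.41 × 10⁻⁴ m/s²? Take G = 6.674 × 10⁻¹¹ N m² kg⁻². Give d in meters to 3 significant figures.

7.56 × 10⁸ m

2GMr/d³ = a_tidal  ⇒  d = (2GMr / a_tidal)^(1/3)
d = (2 × 6.674×10⁻¹¹ × (5.68 × 10²⁶) × (8.03 × 10⁵) / (1.41 × 10⁻⁴))^(1/3)
  = 7.56 × 10⁸ m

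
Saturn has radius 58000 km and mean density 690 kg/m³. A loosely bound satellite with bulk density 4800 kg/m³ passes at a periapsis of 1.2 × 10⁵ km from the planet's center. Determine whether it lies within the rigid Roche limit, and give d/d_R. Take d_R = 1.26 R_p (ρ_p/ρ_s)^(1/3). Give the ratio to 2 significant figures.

d_R = 1.26 × (58000 km) × (690/4800)^(1/3) = 38280 km
d/d_R = (1.2 × 10⁵) / (38280) = 3.1
Since d/d_R > 1, the body is outside the Roche limit.

outside; d/d_R ≈ 3.1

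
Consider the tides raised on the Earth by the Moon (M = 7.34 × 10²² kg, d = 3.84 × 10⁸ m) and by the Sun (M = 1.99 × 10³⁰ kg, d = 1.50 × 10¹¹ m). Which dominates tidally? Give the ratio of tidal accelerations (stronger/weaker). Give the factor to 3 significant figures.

The Moon, by a factor of ≈ 2.20

The tide-raising term goes as M/d³ (the gradient of a 1/d² field).
The Moon: (7.34 × 10²²) / (3.84 × 10⁸)³ = 1.296 × 10⁻³
The Sun: (1.99 × 10³⁰) / (1.50 × 10¹¹)³ = 5.896 × 10⁻⁴
Ratio (larger/smaller) = 2.20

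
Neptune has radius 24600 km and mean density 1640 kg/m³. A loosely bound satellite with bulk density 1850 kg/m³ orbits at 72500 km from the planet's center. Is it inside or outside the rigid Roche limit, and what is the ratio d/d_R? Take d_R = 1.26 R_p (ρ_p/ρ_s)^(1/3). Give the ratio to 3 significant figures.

d_R = 1.26 × (24600 km) × (1640/1850)^(1/3) = 29780 km
d/d_R = (72500) / (29780) = 2.43
Since d/d_R > 1, the body is outside the Roche limit.

outside; d/d_R ≈ 2.43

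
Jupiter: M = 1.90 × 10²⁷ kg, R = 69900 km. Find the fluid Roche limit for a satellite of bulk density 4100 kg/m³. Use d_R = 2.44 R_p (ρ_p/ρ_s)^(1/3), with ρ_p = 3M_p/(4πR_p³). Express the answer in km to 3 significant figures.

1.17 × 10⁵ km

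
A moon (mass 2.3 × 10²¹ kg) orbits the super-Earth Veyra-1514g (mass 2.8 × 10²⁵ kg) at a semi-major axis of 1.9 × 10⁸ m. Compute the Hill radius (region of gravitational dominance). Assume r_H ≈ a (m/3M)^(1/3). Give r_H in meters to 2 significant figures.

5.7 × 10⁶ m

r_H ≈ a (m/3M)^(1/3)
    = (1.9 × 10⁸) × (2.3 × 10²¹ / (3 × 2.8 × 10²⁵))^(1/3)
    = 5.7 × 10⁶ m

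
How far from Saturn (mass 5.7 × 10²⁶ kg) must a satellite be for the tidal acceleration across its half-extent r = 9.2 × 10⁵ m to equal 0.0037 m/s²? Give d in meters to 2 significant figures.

2.7 × 10⁸ m

2GMr/d³ = a_tidal  ⇒  d = (2GMr / a_tidal)^(1/3)
d = (2 × 6.674×10⁻¹¹ × (5.7 × 10²⁶) × (9.2 × 10⁵) / (0.0037))^(1/3)
  = 2.7 × 10⁸ m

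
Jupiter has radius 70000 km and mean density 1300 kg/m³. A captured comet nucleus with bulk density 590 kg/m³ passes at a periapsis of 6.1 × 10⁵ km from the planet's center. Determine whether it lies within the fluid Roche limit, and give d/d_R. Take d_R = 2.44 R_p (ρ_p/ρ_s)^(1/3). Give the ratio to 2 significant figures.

outside; d/d_R ≈ 2.7

d_R = 2.44 × (70000 km) × (1300/590)^(1/3) = 2.223 × 10⁵ km
d/d_R = (6.1 × 10⁵) / (2.223 × 10⁵) = 2.7
Since d/d_R > 1, the body is outside the Roche limit.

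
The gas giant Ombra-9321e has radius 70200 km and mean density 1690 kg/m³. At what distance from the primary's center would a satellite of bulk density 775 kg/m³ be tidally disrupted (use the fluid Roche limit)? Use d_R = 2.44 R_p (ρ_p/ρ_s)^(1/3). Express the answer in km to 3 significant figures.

d_R = 2.44 × 70200 km × (1690/775)^(1/3)
    = 2.22 × 10⁵ km

2.22 × 10⁵ km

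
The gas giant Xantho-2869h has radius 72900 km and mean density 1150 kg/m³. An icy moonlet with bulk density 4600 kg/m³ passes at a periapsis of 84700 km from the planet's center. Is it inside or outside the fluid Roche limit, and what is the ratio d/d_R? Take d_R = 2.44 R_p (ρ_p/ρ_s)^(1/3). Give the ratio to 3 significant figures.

d_R = 2.44 × (72900 km) × (1150/4600)^(1/3) = 1.121 × 10⁵ km
d/d_R = (84700) / (1.121 × 10⁵) = 0.756
Since d/d_R < 1, the body is inside the Roche limit.

inside; d/d_R ≈ 0.756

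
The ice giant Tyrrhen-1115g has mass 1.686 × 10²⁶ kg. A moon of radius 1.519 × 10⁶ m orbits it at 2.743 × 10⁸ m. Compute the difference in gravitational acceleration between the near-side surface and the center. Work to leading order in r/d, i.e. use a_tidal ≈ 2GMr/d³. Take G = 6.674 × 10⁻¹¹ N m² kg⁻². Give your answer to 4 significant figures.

1.656 × 10⁻³ m/s²

Δa = 2GMr/d³
   = 2 × (6.674 × 10⁻¹¹) × (1.686 × 10²⁶) × (1.519 × 10⁶) / (2.743 × 10⁸)³
   = 1.656 × 10⁻³ m/s²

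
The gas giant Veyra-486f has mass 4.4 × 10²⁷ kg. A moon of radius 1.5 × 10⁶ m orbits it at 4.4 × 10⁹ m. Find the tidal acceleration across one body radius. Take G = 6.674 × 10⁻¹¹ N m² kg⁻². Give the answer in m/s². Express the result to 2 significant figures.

1.0 × 10⁻⁵ m/s²

The tidal stretch is the gradient of GM/d² times the body's extent r, hence the 1/d³ dependence.
Δa = 2GMr/d³
   = 2 × (6.674 × 10⁻¹¹) × (4.4 × 10²⁷) × (1.5 × 10⁶) / (4.4 × 10⁹)³
   = 1.0 × 10⁻⁵ m/s²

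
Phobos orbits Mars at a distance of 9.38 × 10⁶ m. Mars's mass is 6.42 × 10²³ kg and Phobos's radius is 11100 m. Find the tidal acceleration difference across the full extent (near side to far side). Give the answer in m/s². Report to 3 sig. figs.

Δa = 4GMr/d³
   = 4 × (6.674 × 10⁻¹¹) × (6.42 × 10²³) × (11100) / (9.38 × 10⁶)³
   = 2.31 × 10⁻³ m/s²

2.31 × 10⁻³ m/s²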